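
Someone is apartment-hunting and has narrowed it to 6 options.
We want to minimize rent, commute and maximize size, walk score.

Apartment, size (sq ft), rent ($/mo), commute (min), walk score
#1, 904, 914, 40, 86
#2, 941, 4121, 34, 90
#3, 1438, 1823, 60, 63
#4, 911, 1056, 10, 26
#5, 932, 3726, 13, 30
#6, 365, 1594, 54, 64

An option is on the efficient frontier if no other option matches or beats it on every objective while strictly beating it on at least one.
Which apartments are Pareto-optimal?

#1, #2, #3, #4, #5

#1: not dominated (best rent).
#2: not dominated (best walk score).
#3: not dominated (best size).
#4: not dominated (best commute).
#5: not dominated.
#6: dominated by #1 (size 904≥365, rent 914≤1594, commute 40≤54, walk score 86≥64).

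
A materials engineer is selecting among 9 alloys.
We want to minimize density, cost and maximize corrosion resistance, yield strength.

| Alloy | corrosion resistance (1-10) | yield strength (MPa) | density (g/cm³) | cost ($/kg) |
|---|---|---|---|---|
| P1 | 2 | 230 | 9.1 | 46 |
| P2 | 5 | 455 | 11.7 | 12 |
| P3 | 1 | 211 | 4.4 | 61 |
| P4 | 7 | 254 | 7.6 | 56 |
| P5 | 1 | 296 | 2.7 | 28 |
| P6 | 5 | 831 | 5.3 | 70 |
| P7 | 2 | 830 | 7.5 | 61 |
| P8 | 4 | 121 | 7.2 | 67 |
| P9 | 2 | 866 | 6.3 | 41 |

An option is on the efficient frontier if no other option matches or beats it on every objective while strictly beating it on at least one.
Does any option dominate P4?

P1: worse on corrosion resistance (2 vs 7).
P2: worse on corrosion resistance (5 vs 7).
P3: worse on corrosion resistance (1 vs 7).
P5: worse on corrosion resistance (1 vs 7).
P6: worse on corrosion resistance (5 vs 7).
P7: worse on corrosion resistance (2 vs 7).
P8: worse on corrosion resistance (4 vs 7).
P9: worse on corrosion resistance (2 vs 7).
No option is at least as good as P4 on every objective and strictly better on one.

No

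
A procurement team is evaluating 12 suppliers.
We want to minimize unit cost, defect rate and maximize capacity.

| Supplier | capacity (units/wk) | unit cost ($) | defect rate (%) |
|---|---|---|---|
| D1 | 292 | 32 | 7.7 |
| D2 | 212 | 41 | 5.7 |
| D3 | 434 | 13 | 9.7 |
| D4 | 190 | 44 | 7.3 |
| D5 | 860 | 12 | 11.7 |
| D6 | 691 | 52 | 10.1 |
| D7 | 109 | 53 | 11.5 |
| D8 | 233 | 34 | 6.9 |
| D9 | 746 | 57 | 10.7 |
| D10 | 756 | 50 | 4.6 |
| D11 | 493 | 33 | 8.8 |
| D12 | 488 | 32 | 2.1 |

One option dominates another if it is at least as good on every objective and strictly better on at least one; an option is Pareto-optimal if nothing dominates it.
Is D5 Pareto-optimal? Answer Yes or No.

D1: worse on capacity (292 vs 860).
D2: worse on capacity (212 vs 860).
D3: worse on capacity (434 vs 860).
D4: worse on capacity (190 vs 860).
D6: worse on capacity (691 vs 860).
D7: worse on capacity (109 vs 860).
D8: worse on capacity (233 vs 860).
D9: worse on capacity (746 vs 860).
D10: worse on capacity (756 vs 860).
D11: worse on capacity (493 vs 860).
D12: worse on capacity (488 vs 860).
No option is at least as good as D5 on every objective and strictly better on one.

Yes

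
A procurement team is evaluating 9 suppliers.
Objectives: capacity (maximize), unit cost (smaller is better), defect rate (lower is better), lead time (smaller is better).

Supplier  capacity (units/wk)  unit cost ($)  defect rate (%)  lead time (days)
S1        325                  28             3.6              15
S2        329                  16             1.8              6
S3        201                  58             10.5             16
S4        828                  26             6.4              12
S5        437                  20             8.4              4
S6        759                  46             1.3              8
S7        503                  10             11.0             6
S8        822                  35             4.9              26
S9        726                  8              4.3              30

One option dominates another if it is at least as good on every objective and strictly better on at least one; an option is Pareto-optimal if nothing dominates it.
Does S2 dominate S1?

Yes

S2 vs S1: capacity 329≥325, unit cost 16≤28, defect rate 1.8≤3.6, lead time 6≤15 — S2 is at least as good on every objective with at least one strict improvement.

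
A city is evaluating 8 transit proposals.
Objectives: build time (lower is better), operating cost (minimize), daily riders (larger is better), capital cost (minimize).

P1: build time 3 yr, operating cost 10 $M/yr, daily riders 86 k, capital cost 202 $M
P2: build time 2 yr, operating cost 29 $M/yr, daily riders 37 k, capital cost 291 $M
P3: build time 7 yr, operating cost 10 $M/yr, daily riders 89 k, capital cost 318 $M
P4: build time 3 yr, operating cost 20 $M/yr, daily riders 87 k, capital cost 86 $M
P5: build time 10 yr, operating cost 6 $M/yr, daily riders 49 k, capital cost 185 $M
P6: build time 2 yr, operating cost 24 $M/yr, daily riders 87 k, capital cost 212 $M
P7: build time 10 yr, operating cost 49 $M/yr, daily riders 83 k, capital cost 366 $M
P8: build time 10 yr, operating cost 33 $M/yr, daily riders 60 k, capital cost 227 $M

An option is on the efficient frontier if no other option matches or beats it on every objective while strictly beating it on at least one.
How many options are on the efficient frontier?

5

P1: not dominated.
P2: dominated by P6 (build time 2≤2, operating cost 24≤29, daily riders 87≥37, capital cost 212≤291).
P3: not dominated (best daily riders).
P4: not dominated (best capital cost).
P5: not dominated (best operating cost).
P6: not dominated.
P7: dominated by P1 (build time 3≤10, operating cost 10≤49, daily riders 86≥83, capital cost 202≤366).
P8: dominated by P1 (build time 3≤10, operating cost 10≤33, daily riders 86≥60, capital cost 202≤227).
Pareto-optimal: P1, P3, P4, P5, P6 → 5.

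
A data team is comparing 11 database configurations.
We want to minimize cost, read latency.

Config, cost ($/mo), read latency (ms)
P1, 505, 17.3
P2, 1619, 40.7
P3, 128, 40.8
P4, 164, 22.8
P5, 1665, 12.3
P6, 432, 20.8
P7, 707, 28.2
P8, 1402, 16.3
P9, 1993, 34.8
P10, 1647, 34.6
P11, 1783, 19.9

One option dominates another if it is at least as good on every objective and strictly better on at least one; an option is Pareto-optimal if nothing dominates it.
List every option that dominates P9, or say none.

P1: cost 505≤1993, read latency 17.3≤34.8 — dominates P9.
P4: cost 164≤1993, read latency 22.8≤34.8 — dominates P9.
P5: cost 1665≤1993, read latency 12.3≤34.8 — dominates P9.
P6: cost 432≤1993, read latency 20.8≤34.8 — dominates P9.
P7: cost 707≤1993, read latency 28.2≤34.8 — dominates P9.
P8: cost 1402≤1993, read latency 16.3≤34.8 — dominates P9.
P10: cost 1647≤1993, read latency 34.6≤34.8 — dominates P9.
P11: cost 1783≤1993, read latency 19.9≤34.8 — dominates P9.
Others (P2, P3) are each worse than P9 on at least one objective.

P1, P4, P5, P6, P7, P8, P10, P11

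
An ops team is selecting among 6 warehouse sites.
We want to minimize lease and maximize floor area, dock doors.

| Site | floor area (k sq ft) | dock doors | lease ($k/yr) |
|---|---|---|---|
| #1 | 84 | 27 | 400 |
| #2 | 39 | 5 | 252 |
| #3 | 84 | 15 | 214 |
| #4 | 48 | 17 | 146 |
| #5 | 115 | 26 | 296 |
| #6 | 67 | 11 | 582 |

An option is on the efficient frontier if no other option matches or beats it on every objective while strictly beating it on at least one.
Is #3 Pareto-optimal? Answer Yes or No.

Yes

#1: worse on lease (400 vs 214).
#2: worse on floor area (39 vs 84).
#4: worse on floor area (48 vs 84).
#5: worse on lease (296 vs 214).
#6: worse on floor area (67 vs 84).
No option is at least as good as #3 on every objective and strictly better on one.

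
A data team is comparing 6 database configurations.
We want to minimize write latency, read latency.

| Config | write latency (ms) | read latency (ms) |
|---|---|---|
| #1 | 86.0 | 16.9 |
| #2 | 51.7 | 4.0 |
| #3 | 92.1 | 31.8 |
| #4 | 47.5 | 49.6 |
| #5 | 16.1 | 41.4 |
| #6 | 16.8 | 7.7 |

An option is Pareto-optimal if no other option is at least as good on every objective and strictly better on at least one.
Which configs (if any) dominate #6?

none

#1: worse on write latency (86.0 vs 16.8).
#2: worse on write latency (51.7 vs 16.8).
#3: worse on write latency (92.1 vs 16.8).
#4: worse on write latency (47.5 vs 16.8).
#5: worse on read latency (41.4 vs 7.7).
No option dominates #6.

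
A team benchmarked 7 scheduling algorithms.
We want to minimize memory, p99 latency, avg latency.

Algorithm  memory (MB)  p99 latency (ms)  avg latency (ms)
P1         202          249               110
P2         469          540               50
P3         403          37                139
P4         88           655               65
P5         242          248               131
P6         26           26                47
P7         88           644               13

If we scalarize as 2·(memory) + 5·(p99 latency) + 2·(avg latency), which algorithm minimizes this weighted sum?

P1: 2·202 + 5·249 + 2·110 = 1869
P2: 2·469 + 5·540 + 2·50 = 3738
P3: 2·403 + 5·37 + 2·139 = 1269
P4: 2·88 + 5·655 + 2·65 = 3581
P5: 2·242 + 5·248 + 2·131 = 1986
P6: 2·26 + 5·26 + 2·47 = 276
P7: 2·88 + 5·644 + 2·13 = 3422
Lowest: P6 at 276.

P6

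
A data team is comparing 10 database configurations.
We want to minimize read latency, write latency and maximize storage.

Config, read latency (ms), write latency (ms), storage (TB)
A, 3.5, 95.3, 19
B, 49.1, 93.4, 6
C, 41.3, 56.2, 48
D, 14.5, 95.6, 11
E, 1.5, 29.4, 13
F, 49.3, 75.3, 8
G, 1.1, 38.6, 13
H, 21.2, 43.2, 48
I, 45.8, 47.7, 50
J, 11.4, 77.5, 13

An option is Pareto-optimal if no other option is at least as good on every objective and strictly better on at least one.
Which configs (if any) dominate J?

E, G

E: read latency 1.5≤11.4, write latency 29.4≤77.5, storage 13≥13 — dominates J.
G: read latency 1.1≤11.4, write latency 38.6≤77.5, storage 13≥13 — dominates J.
Others (A, B, C, D, F, H, I) are each worse than J on at least one objective.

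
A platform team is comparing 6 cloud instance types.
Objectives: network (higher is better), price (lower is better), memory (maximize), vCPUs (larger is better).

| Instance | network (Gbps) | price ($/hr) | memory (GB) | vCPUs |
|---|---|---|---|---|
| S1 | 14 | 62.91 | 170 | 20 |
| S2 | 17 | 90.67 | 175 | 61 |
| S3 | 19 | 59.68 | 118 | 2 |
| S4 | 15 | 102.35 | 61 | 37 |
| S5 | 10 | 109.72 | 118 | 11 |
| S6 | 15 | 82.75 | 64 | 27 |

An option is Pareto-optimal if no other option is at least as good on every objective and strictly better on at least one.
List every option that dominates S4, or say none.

S2: network 17≥15, price 90.67≤102.35, memory 175≥61, vCPUs 61≥37 — dominates S4.
Others (S1, S3, S5, S6) are each worse than S4 on at least one objective.

S2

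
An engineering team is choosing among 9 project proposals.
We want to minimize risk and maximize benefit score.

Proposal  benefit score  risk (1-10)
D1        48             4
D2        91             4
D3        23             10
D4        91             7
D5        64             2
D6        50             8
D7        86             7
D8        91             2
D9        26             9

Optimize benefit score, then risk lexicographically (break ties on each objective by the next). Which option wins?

D8

First maximize benefit score: best is 91, kept {D2, D4, D8}.
Then minimize risk: best is 2, kept {D8}.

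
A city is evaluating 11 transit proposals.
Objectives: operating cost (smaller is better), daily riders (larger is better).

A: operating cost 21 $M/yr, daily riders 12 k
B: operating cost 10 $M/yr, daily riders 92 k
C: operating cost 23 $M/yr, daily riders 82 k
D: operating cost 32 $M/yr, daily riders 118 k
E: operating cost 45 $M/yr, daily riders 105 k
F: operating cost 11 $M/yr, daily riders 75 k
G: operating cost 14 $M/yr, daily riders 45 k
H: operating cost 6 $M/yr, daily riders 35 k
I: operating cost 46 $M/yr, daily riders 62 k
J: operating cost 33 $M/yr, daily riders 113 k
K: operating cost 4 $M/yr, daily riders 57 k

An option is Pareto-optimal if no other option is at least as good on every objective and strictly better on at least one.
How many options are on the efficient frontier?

3

A: dominated by B (operating cost 10≤21, daily riders 92≥12).
B: not dominated.
C: dominated by B (operating cost 10≤23, daily riders 92≥82).
D: not dominated (best daily riders).
E: dominated by D (operating cost 32≤45, daily riders 118≥105).
F: dominated by B (operating cost 10≤11, daily riders 92≥75).
G: dominated by B (operating cost 10≤14, daily riders 92≥45).
H: dominated by K (operating cost 4≤6, daily riders 57≥35).
I: dominated by B (operating cost 10≤46, daily riders 92≥62).
J: dominated by D (operating cost 32≤33, daily riders 118≥113).
K: not dominated (best operating cost).
Pareto-optimal: B, D, K → 3.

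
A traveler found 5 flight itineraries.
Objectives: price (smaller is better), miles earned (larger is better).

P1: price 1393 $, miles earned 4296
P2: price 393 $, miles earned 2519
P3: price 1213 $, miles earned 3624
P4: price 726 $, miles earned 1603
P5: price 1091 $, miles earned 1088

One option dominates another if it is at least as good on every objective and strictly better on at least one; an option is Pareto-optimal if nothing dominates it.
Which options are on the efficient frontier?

P1: not dominated (best miles earned).
P2: not dominated (best price).
P3: not dominated.
P4: dominated by P2 (price 393≤726, miles earned 2519≥1603).
P5: dominated by P2 (price 393≤1091, miles earned 2519≥1088).

P1, P2, P3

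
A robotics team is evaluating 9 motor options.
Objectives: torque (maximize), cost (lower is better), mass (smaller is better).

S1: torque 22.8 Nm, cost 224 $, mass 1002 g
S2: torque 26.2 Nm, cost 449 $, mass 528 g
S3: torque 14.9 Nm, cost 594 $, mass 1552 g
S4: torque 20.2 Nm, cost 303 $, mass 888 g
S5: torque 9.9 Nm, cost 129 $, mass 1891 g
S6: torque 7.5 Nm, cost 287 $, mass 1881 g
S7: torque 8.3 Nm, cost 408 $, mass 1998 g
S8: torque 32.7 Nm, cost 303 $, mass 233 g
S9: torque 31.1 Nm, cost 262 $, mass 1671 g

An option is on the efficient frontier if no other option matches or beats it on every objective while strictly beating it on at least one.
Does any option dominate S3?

Yes

S1 vs S3: torque 22.8≥14.9, cost 224≤594, mass 1002≤1552 — S1 is at least as good on every objective and strictly better on at least one, so S1 dominates S3.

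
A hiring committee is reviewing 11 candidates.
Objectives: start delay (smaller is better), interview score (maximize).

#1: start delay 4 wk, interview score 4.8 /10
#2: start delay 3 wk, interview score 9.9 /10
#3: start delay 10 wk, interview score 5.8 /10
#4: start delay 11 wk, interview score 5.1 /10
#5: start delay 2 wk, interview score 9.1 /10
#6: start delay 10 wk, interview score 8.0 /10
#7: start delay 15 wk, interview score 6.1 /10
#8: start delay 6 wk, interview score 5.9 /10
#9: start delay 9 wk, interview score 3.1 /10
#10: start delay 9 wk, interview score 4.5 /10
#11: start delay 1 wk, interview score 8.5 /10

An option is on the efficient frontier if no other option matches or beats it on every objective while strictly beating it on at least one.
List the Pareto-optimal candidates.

#2, #5, #11

#1: dominated by #2 (start delay 3≤4, interview score 9.9≥4.8).
#2: not dominated (best interview score).
#3: dominated by #2 (start delay 3≤10, interview score 9.9≥5.8).
#4: dominated by #2 (start delay 3≤11, interview score 9.9≥5.1).
#5: not dominated.
#6: dominated by #2 (start delay 3≤10, interview score 9.9≥8.0).
#7: dominated by #2 (start delay 3≤15, interview score 9.9≥6.1).
#8: dominated by #2 (start delay 3≤6, interview score 9.9≥5.9).
#9: dominated by #1 (start delay 4≤9, interview score 4.8≥3.1).
#10: dominated by #1 (start delay 4≤9, interview score 4.8≥4.5).
#11: not dominated (best start delay).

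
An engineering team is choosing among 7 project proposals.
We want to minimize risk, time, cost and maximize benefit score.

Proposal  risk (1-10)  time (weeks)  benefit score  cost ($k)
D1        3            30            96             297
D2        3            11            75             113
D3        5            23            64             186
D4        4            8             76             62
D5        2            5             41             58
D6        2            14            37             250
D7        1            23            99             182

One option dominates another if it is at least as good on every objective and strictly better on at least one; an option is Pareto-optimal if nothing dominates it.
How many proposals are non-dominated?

4

D1: dominated by D7 (risk 1≤3, time 23≤30, benefit score 99≥96, cost 182≤297).
D2: not dominated.
D3: dominated by D2 (risk 3≤5, time 11≤23, benefit score 75≥64, cost 113≤186).
D4: not dominated.
D5: not dominated (best time).
D6: dominated by D5 (risk 2≤2, time 5≤14, benefit score 41≥37, cost 58≤250).
D7: not dominated (best risk).
Pareto-optimal: D2, D4, D5, D7 → 4.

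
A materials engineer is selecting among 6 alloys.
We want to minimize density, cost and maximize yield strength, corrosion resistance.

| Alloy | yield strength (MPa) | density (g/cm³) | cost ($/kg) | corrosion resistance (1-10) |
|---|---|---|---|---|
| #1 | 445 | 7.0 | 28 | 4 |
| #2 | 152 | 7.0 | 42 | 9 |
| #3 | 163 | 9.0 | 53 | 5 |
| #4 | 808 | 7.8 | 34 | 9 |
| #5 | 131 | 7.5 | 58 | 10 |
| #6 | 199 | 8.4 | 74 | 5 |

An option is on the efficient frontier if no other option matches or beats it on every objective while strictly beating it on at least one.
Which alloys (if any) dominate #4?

#1: worse on yield strength (445 vs 808).
#2: worse on yield strength (152 vs 808).
#3: worse on yield strength (163 vs 808).
#5: worse on yield strength (131 vs 808).
#6: worse on yield strength (199 vs 808).
No option dominates #4.

none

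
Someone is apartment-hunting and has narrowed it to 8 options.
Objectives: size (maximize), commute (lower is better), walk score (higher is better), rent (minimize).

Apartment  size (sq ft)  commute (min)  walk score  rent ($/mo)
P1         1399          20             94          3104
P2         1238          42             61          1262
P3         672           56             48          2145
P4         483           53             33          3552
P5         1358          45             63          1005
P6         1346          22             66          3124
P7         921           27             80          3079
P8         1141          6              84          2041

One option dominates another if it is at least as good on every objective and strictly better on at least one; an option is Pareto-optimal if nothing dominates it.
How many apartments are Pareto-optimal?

P1: not dominated (best size).
P2: not dominated.
P3: dominated by P2 (size 1238≥672, commute 42≤56, walk score 61≥48, rent 1262≤2145).
P4: dominated by P1 (size 1399≥483, commute 20≤53, walk score 94≥33, rent 3104≤3552).
P5: not dominated (best rent).
P6: dominated by P1 (size 1399≥1346, commute 20≤22, walk score 94≥66, rent 3104≤3124).
P7: dominated by P8 (size 1141≥921, commute 6≤27, walk score 84≥80, rent 2041≤3079).
P8: not dominated (best commute).
Pareto-optimal: P1, P2, P5, P8 → 4.

4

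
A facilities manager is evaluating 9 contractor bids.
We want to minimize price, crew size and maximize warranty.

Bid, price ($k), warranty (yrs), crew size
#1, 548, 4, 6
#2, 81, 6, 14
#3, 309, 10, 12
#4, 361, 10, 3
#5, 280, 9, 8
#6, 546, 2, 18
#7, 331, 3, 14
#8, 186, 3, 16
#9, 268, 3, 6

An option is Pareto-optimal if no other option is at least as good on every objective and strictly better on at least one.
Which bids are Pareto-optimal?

#1: dominated by #4 (price 361≤548, warranty 10≥4, crew size 3≤6).
#2: not dominated (best price).
#3: not dominated.
#4: not dominated (best crew size).
#5: not dominated.
#6: dominated by #2 (price 81≤546, warranty 6≥2, crew size 14≤18).
#7: dominated by #2 (price 81≤331, warranty 6≥3, crew size 14≤14).
#8: dominated by #2 (price 81≤186, warranty 6≥3, crew size 14≤16).
#9: not dominated.

#2, #3, #4, #5, #9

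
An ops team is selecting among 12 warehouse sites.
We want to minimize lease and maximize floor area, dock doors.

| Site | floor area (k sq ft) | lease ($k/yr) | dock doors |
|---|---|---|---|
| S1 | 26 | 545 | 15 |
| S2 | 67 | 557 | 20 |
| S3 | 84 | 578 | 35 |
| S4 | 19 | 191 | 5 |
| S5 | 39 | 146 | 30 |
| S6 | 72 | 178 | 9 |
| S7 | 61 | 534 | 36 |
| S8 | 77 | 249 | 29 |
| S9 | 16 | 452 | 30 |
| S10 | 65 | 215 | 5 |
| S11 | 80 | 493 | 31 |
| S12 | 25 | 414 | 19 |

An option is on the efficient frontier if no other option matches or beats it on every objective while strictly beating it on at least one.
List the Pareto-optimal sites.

S3, S5, S6, S7, S8, S11

S1: dominated by S5 (floor area 39≥26, lease 146≤545, dock doors 30≥15).
S2: dominated by S8 (floor area 77≥67, lease 249≤557, dock doors 29≥20).
S3: not dominated (best floor area).
S4: dominated by S5 (floor area 39≥19, lease 146≤191, dock doors 30≥5).
S5: not dominated (best lease).
S6: not dominated.
S7: not dominated (best dock doors).
S8: not dominated.
S9: dominated by S5 (floor area 39≥16, lease 146≤452, dock doors 30≥30).
S10: dominated by S6 (floor area 72≥65, lease 178≤215, dock doors 9≥5).
S11: not dominated.
S12: dominated by S5 (floor area 39≥25, lease 146≤414, dock doors 30≥19).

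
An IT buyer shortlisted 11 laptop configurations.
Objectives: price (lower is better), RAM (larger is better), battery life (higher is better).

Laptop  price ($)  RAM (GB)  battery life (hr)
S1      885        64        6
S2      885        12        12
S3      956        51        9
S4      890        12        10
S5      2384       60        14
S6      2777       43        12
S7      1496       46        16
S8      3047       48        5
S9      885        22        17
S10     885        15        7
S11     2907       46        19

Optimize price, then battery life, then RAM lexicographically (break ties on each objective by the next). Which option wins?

S9

First minimize price: best is 885, kept {S1, S2, S9, S10}.
Then maximize battery life: best is 17, kept {S9}.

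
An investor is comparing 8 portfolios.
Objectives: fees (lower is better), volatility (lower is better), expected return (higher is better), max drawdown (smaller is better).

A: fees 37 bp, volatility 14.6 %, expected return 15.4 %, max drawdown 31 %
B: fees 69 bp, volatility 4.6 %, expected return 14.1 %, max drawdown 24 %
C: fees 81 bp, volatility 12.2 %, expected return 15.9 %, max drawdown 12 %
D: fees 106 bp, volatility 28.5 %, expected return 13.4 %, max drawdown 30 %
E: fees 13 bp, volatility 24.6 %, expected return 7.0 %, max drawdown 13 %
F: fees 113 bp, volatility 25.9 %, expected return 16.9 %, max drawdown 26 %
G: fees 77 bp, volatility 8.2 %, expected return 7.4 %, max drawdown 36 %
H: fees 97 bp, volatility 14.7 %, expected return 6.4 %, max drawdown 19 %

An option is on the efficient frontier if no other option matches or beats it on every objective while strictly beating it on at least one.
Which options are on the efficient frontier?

A, B, C, E, F

A: not dominated.
B: not dominated (best volatility).
C: not dominated (best max drawdown).
D: dominated by B (fees 69≤106, volatility 4.6≤28.5, expected return 14.1≥13.4, max drawdown 24≤30).
E: not dominated (best fees).
F: not dominated (best expected return).
G: dominated by B (fees 69≤77, volatility 4.6≤8.2, expected return 14.1≥7.4, max drawdown 24≤36).
H: dominated by C (fees 81≤97, volatility 12.2≤14.7, expected return 15.9≥6.4, max drawdown 12≤19).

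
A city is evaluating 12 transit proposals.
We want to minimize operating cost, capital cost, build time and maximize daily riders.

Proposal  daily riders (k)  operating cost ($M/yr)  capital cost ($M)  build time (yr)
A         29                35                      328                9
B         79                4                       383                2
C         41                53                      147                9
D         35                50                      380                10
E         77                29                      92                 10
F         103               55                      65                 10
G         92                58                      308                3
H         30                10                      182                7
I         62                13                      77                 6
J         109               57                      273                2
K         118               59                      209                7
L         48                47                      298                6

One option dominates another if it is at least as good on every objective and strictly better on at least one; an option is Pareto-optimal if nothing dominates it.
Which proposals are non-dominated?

B, E, F, H, I, J, K

A: dominated by H (daily riders 30≥29, operating cost 10≤35, capital cost 182≤328, build time 7≤9).
B: not dominated (best operating cost).
C: dominated by I (daily riders 62≥41, operating cost 13≤53, capital cost 77≤147, build time 6≤9).
D: dominated by E (daily riders 77≥35, operating cost 29≤50, capital cost 92≤380, build time 10≤10).
E: not dominated.
F: not dominated (best capital cost).
G: dominated by J (daily riders 109≥92, operating cost 57≤58, capital cost 273≤308, build time 2≤3).
H: not dominated.
I: not dominated.
J: not dominated.
K: not dominated (best daily riders).
L: dominated by I (daily riders 62≥48, operating cost 13≤47, capital cost 77≤298, build time 6≤6).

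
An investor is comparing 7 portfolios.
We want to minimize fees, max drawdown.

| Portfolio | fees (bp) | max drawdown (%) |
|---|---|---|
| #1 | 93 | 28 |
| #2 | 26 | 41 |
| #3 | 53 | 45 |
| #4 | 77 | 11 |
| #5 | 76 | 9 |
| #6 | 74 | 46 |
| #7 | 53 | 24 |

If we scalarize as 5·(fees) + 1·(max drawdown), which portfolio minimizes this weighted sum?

#1: 5·93 + 1·28 = 493
#2: 5·26 + 1·41 = 171
#3: 5·53 + 1·45 = 310
#4: 5·77 + 1·11 = 396
#5: 5·76 + 1·9 = 389
#6: 5·74 + 1·46 = 416
#7: 5·53 + 1·24 = 289
Lowest: #2 at 171.

#2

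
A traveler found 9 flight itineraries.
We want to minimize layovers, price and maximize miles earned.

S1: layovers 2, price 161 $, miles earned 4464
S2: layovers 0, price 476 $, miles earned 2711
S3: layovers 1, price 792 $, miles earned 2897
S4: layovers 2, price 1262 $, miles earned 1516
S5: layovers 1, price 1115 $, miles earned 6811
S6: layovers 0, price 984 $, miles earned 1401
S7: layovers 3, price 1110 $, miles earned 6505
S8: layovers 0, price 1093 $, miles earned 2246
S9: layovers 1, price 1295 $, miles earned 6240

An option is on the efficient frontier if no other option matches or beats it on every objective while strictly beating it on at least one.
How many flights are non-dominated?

5

S1: not dominated (best price).
S2: not dominated.
S3: not dominated.
S4: dominated by S1 (layovers 2≤2, price 161≤1262, miles earned 4464≥1516).
S5: not dominated (best miles earned).
S6: dominated by S2 (layovers 0≤0, price 476≤984, miles earned 2711≥1401).
S7: not dominated.
S8: dominated by S2 (layovers 0≤0, price 476≤1093, miles earned 2711≥2246).
S9: dominated by S5 (layovers 1≤1, price 1115≤1295, miles earned 6811≥6240).
Pareto-optimal: S1, S2, S3, S5, S7 → 5.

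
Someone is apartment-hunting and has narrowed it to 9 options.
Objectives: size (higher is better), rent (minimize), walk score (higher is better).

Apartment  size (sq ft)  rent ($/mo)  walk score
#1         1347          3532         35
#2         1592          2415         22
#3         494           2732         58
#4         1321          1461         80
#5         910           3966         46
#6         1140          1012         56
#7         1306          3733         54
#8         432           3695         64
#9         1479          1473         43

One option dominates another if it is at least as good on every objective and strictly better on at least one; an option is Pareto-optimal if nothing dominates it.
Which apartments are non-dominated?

#1: dominated by #9 (size 1479≥1347, rent 1473≤3532, walk score 43≥35).
#2: not dominated (best size).
#3: dominated by #4 (size 1321≥494, rent 1461≤2732, walk score 80≥58).
#4: not dominated (best walk score).
#5: dominated by #4 (size 1321≥910, rent 1461≤3966, walk score 80≥46).
#6: not dominated (best rent).
#7: dominated by #4 (size 1321≥1306, rent 1461≤3733, walk score 80≥54).
#8: dominated by #4 (size 1321≥432, rent 1461≤3695, walk score 80≥64).
#9: not dominated.

#2, #4, #6, #9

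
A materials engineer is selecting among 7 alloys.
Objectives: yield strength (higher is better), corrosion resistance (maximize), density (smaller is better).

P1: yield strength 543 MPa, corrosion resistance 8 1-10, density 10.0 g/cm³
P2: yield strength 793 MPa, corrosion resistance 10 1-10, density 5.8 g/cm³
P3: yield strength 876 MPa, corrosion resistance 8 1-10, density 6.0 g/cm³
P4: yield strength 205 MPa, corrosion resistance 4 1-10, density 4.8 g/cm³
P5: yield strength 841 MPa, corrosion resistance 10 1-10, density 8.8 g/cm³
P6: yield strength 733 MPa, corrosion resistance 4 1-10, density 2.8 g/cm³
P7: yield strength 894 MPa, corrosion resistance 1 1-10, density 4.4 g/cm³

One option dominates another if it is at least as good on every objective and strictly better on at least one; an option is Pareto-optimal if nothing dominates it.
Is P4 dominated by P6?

Yes

P6 vs P4: yield strength 733≥205, corrosion resistance 4≥4, density 2.8≤4.8 — P6 is at least as good on every objective with at least one strict improvement.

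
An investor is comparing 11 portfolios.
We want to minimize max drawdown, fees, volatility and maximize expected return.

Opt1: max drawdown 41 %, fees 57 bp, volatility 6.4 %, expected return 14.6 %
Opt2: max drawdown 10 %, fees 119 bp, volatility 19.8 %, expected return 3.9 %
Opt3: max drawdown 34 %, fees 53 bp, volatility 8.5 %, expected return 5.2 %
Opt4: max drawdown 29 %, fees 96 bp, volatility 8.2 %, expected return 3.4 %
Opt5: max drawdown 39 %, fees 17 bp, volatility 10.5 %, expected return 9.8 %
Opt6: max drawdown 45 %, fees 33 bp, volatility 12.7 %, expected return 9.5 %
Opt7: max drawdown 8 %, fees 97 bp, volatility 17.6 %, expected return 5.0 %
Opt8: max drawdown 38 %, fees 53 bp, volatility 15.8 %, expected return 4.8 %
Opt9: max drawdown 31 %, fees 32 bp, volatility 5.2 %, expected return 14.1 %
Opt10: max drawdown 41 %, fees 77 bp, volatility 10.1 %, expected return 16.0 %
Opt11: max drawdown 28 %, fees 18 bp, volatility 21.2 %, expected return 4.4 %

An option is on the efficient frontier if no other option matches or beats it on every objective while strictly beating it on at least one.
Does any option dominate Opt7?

No

Opt1: worse on max drawdown (41 vs 8).
Opt2: worse on max drawdown (10 vs 8).
Opt3: worse on max drawdown (34 vs 8).
Opt4: worse on max drawdown (29 vs 8).
Opt5: worse on max drawdown (39 vs 8).
Opt6: worse on max drawdown (45 vs 8).
Opt8: worse on max drawdown (38 vs 8).
Opt9: worse on max drawdown (31 vs 8).
Opt10: worse on max drawdown (41 vs 8).
Opt11: worse on max drawdown (28 vs 8).
No option is at least as good as Opt7 on every objective and strictly better on one.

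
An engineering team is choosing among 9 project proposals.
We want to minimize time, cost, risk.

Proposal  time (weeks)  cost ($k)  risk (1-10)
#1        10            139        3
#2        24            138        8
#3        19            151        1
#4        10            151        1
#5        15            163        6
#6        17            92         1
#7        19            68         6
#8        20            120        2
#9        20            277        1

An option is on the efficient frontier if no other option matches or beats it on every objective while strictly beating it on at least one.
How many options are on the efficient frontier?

#1: not dominated.
#2: dominated by #6 (time 17≤24, cost 92≤138, risk 1≤8).
#3: dominated by #4 (time 10≤19, cost 151≤151, risk 1≤1).
#4: not dominated.
#5: dominated by #1 (time 10≤15, cost 139≤163, risk 3≤6).
#6: not dominated.
#7: not dominated (best cost).
#8: dominated by #6 (time 17≤20, cost 92≤120, risk 1≤2).
#9: dominated by #3 (time 19≤20, cost 151≤277, risk 1≤1).
Pareto-optimal: #1, #4, #6, #7 → 4.

4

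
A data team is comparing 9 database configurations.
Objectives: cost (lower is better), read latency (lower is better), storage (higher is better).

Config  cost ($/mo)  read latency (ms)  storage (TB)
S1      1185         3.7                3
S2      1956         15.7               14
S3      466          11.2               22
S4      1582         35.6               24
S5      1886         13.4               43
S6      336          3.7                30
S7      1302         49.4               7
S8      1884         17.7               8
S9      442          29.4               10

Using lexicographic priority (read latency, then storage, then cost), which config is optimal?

First minimize read latency: best is 3.7, kept {S1, S6}.
Then maximize storage: best is 30, kept {S6}.

S6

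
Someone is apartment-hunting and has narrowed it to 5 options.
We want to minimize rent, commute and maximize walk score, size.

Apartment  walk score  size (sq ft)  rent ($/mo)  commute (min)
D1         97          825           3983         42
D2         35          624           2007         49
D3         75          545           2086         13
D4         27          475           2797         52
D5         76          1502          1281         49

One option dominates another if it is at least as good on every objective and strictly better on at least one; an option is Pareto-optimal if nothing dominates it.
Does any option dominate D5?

No

D1: worse on size (825 vs 1502).
D2: worse on walk score (35 vs 76).
D3: worse on walk score (75 vs 76).
D4: worse on walk score (27 vs 76).
No option is at least as good as D5 on every objective and strictly better on one.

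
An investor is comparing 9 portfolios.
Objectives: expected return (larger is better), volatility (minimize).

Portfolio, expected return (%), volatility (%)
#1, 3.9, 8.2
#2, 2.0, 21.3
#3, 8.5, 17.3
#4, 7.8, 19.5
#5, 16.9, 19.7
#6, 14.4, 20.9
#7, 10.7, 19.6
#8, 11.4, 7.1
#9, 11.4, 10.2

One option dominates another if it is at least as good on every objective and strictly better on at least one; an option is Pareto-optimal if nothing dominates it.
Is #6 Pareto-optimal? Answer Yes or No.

#5 vs #6: expected return 16.9≥14.4, volatility 19.7≤20.9 — #5 is at least as good on every objective and strictly better on at least one, so #5 dominates #6.

No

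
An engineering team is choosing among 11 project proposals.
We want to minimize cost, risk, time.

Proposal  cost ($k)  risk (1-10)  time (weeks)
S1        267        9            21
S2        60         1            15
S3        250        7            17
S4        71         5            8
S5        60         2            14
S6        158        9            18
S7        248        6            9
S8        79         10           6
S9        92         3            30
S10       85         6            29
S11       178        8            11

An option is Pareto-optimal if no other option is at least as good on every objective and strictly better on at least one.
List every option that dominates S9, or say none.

S2: cost 60≤92, risk 1≤3, time 15≤30 — dominates S9.
S5: cost 60≤92, risk 2≤3, time 14≤30 — dominates S9.
Others (S1, S3, S4, S6, S7, S8, S10, S11) are each worse than S9 on at least one objective.

S2, S5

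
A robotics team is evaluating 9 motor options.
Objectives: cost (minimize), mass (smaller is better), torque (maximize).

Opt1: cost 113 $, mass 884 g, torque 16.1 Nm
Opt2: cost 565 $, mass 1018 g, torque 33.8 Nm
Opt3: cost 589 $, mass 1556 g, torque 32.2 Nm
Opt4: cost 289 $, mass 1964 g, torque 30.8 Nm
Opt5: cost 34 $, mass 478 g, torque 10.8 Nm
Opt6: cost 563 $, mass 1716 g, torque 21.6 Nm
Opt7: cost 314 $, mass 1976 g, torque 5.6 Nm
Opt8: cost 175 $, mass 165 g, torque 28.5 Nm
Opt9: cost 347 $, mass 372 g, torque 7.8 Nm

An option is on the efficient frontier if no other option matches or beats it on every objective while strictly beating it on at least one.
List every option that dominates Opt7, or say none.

Opt1, Opt4, Opt5, Opt8

Opt1: cost 113≤314, mass 884≤1976, torque 16.1≥5.6 — dominates Opt7.
Opt4: cost 289≤314, mass 1964≤1976, torque 30.8≥5.6 — dominates Opt7.
Opt5: cost 34≤314, mass 478≤1976, torque 10.8≥5.6 — dominates Opt7.
Opt8: cost 175≤314, mass 165≤1976, torque 28.5≥5.6 — dominates Opt7.
Others (Opt2, Opt3, Opt6, Opt9) are each worse than Opt7 on at least one objective.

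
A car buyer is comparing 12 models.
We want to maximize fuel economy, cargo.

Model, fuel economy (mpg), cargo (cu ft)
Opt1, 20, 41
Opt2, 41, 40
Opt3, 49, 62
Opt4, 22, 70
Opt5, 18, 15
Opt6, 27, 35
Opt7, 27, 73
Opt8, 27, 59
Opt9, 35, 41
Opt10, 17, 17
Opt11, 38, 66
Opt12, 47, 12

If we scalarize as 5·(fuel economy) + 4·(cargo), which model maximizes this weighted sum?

Opt1: 5·20 + 4·41 = 264
Opt2: 5·41 + 4·40 = 365
Opt3: 5·49 + 4·62 = 493
Opt4: 5·22 + 4·70 = 390
Opt5: 5·18 + 4·15 = 150
Opt6: 5·27 + 4·35 = 275
Opt7: 5·27 + 4·73 = 427
Opt8: 5·27 + 4·59 = 371
Opt9: 5·35 + 4·41 = 339
Opt10: 5·17 + 4·17 = 153
Opt11: 5·38 + 4·66 = 454
Opt12: 5·47 + 4·12 = 283
Highest: Opt3 at 493.

Opt3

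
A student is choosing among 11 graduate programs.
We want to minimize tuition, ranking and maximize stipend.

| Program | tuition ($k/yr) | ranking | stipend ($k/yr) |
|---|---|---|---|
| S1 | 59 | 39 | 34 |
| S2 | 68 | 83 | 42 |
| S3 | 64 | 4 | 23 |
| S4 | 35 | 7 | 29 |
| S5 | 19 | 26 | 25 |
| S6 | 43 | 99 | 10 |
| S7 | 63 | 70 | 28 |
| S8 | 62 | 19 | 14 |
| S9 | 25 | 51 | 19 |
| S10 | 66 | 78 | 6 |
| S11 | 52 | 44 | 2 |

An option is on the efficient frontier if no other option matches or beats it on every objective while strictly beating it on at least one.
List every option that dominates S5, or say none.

none

S1: worse on tuition (59 vs 19).
S2: worse on tuition (68 vs 19).
S3: worse on tuition (64 vs 19).
S4: worse on tuition (35 vs 19).
S6: worse on tuition (43 vs 19).
S7: worse on tuition (63 vs 19).
S8: worse on tuition (62 vs 19).
S9: worse on tuition (25 vs 19).
S10: worse on tuition (66 vs 19).
S11: worse on tuition (52 vs 19).
No option dominates S5.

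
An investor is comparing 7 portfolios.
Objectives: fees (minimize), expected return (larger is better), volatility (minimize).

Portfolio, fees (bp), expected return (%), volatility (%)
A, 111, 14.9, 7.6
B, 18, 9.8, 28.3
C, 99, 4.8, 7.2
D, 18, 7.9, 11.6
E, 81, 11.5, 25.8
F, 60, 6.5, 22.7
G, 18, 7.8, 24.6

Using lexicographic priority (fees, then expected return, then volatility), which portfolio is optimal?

B

First minimize fees: best is 18, kept {B, D, G}.
Then maximize expected return: best is 9.8, kept {B}.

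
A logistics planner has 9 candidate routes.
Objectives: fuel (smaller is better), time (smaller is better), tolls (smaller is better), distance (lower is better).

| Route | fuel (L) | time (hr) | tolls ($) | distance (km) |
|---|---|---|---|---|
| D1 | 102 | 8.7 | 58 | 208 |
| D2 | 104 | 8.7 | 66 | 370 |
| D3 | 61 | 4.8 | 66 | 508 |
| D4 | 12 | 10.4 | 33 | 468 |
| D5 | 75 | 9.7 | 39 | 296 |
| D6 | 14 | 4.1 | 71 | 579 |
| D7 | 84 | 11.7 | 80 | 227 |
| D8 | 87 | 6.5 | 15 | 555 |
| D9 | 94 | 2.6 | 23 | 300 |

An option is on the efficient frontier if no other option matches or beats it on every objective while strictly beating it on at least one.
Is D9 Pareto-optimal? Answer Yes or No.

D1: worse on fuel (102 vs 94).
D2: worse on fuel (104 vs 94).
D3: worse on time (4.8 vs 2.6).
D4: worse on time (10.4 vs 2.6).
D5: worse on time (9.7 vs 2.6).
D6: worse on time (4.1 vs 2.6).
D7: worse on time (11.7 vs 2.6).
D8: worse on time (6.5 vs 2.6).
No option is at least as good as D9 on every objective and strictly better on one.

Yes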